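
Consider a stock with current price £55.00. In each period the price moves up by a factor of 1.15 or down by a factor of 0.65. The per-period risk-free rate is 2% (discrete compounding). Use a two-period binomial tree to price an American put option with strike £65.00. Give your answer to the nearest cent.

£11.87

Risk-neutral probability p = (1 + 0.02 − 0.65)/(1.15 − 0.65) = 0.3700/0.5000 = 0.7400
Terminal stock prices: S_uu = 72.74, S_ud = 41.11, S_dd = 23.24
Terminal payoffs (K − S): max(-7.737, 0) = 0, max(23.89, 0) = 23.89, max(41.76, 0) = 41.76
Node u (S = 63.25): continuation = 1/1.02·[0.7400·0.0000 + 0.2600·23.8875] = 6.0890; exercise value = 1.7500 ≤ continuation, so V_u = 6.0890
Node d (S = 35.75): continuation = 1/1.02·[0.7400·23.8875 + 0.2600·41.7625] = 27.9755; exercise value = 29.2500 > continuation, so V_d = 29.2500 (exercise)
Node 0 (S = 55): continuation = 1/1.02·[0.7400·6.0890 + 0.2600·29.2500] = 11.8734; exercise value = 10.0000 ≤ continuation, so V_0 = 11.8734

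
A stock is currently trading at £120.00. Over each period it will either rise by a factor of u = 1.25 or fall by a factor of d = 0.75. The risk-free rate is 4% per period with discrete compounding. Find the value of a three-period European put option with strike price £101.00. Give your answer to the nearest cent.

Risk-neutral probability p = (1 + 0.04 − 0.75)/(1.25 − 0.75) = 0.2900/0.5000 = 0.5800
Terminal stock prices: S_uuu = 234.4, S_uud = 140.6, S_udd = 84.38, S_ddd = 50.62
Terminal payoffs (K − S): max(-133.4, 0) = 0, max(-39.62, 0) = 0, max(16.62, 0) = 16.62, max(50.38, 0) = 50.38
Node uu (S = 187.5): V_uu = 1/1.04·[0.5800·0.0000 + 0.4200·0.0000] = 0.0000
Node ud (S = 112.5): V_ud = 1/1.04·[0.5800·0.0000 + 0.4200·16.6250] = 6.7139
Node dd (S = 67.5): V_dd = 1/1.04·[0.5800·16.6250 + 0.4200·50.3750] = 29.6154
Node u (S = 150): V_u = 1/1.04·[0.5800·0.0000 + 0.4200·6.7139] = 2.7114
Node d (S = 90): V_d = 1/1.04·[0.5800·6.7139 + 0.4200·29.6154] = 15.7044
Node 0 (S = 120): V_0 = 1/1.04·[0.5800·2.7114 + 0.4200·15.7044] = 7.8543

£7.85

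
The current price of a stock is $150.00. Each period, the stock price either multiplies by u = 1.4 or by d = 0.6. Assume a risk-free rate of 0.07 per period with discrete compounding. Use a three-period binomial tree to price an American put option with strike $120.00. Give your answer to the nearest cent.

Risk-neutral probability p = (1 + 0.07 − 0.6)/(1.4 − 0.6) = 0.4700/0.8000 = 0.5875
Terminal stock prices: S_uuu = 411.6, S_uud = 176.4, S_udd = 75.6, S_ddd = 32.4
Terminal payoffs (K − S): max(-291.6, 0) = 0, max(-56.4, 0) = 0, max(44.4, 0) = 44.4, max(87.6, 0) = 87.6
Node uu (S = 294): continuation = 1/1.07·[0.5875·0.0000 + 0.4125·0.0000] = 0.0000; exercise value = 0.0000 ≤ continuation, so V_uu = 0.0000
Node ud (S = 126): continuation = 1/1.07·[0.5875·0.0000 + 0.4125·44.4000] = 17.1168; exercise value = 0.0000 ≤ continuation, so V_ud = 17.1168
Node dd (S = 54): continuation = 1/1.07·[0.5875·44.4000 + 0.4125·87.6000] = 58.1495; exercise value = 66.0000 > continuation, so V_dd = 66.0000 (exercise)
Node u (S = 210): continuation = 1/1.07·[0.5875·0.0000 + 0.4125·17.1168] = 6.5988; exercise value = 0.0000 ≤ continuation, so V_u = 6.5988
Node d (S = 90): continuation = 1/1.07·[0.5875·17.1168 + 0.4125·66.0000] = 34.8422; exercise value = 30.0000 ≤ continuation, so V_d = 34.8422
Node 0 (S = 150): continuation = 1/1.07·[0.5875·6.5988 + 0.4125·34.8422] = 17.0553; exercise value = 0.0000 ≤ continuation, so V_0 = 17.0553

$17.06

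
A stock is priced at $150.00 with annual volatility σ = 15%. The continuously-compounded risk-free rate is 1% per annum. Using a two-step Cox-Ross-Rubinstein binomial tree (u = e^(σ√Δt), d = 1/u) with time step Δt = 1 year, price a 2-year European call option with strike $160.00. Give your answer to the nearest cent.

$10.24

CRR parameters: u = e^(σ√Δt) = e^(0.15·√1) = 1.1618, d = 1/u = 0.8607
Per-period rate: rΔt = 0.01·1 = 0.01, so R = e^0.01 = 1.0101
Risk-neutral probability p = (e^0.01 − 0.8607)/(1.1618 − 0.8607) = 0.1493/0.3011 = 0.4959
Terminal stock prices: S_uu = 202.5, S_ud = 150, S_dd = 111.1
Terminal payoffs (S − K): max(42.48, 0) = 42.48, max(-10, 0) = 0, max(-48.88, 0) = 0
Node u (S = 174.3): V_u = e^(−0.01)·[0.4959·42.4788 + 0.5041·0.0000] = 20.8576
Node d (S = 129.1): V_d = e^(−0.01)·[0.4959·0.0000 + 0.5041·0.0000] = 0.0000
Node 0 (S = 150): V_0 = e^(−0.01)·[0.4959·20.8576 + 0.5041·0.0000] = 10.2413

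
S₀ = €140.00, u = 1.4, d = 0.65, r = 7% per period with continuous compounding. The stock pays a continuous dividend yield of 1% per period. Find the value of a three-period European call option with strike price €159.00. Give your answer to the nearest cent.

Per-period risk-free factor R = e^0.07 = 1.0725; dividend-adjusted growth = e^(0.07−0.01) = 1.0618.
Risk-neutral probability p = (1.0618 − 0.65)/(1.4 − 0.65) = 0.4118/0.7500 = 0.5491
Terminal stock prices: S_uuu = 384.2, S_uud = 178.4, S_udd = 82.81, S_ddd = 38.45
Terminal payoffs (S − K): max(225.2, 0) = 225.2, max(19.36, 0) = 19.36, max(-76.19, 0) = 0, max(-120.6, 0) = 0
Node uu (S = 274.4): V_uu = e^(−0.07)·[0.5491·225.1600 + 0.4509·19.3600] = 123.4191
Node ud (S = 127.4): V_ud = e^(−0.07)·[0.5491·19.3600 + 0.4509·0.0000] = 9.9122
Node dd (S = 59.15): V_dd = e^(−0.07)·[0.5491·0.0000 + 0.4509·0.0000] = 0.0000
Node u (S = 196): V_u = e^(−0.07)·[0.5491·123.4191 + 0.4509·9.9122] = 67.3566
Node d (S = 91): V_d = e^(−0.07)·[0.5491·9.9122 + 0.4509·0.0000] = 5.0749
Node 0 (S = 140): V_0 = e^(−0.07)·[0.5491·67.3566 + 0.4509·5.0749] = 36.6196

€36.62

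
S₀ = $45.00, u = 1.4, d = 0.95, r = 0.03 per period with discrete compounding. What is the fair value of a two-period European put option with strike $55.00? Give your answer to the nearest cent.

Risk-neutral probability p = (1 + 0.03 − 0.95)/(1.4 − 0.95) = 0.0800/0.4500 = 0.1778
Terminal stock prices: S_uu = 88.2, S_ud = 59.85, S_dd = 40.61
Terminal payoffs (K − S): max(-33.2, 0) = 0, max(-4.85, 0) = 0, max(14.39, 0) = 14.39
Node u (S = 63): V_u = 1/1.03·[0.1778·0.0000 + 0.8222·0.0000] = 0.0000
Node d (S = 42.75): V_d = 1/1.03·[0.1778·0.0000 + 0.8222·14.3875] = 11.4852
Node 0 (S = 45): V_0 = 1/1.03·[0.1778·0.0000 + 0.8222·11.4852] = 9.1683

$9.17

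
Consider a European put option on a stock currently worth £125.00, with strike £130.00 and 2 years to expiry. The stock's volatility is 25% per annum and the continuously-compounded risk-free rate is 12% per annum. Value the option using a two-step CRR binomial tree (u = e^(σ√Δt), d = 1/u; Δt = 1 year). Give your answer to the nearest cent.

CRR parameters: u = e^(σ√Δt) = e^(0.25·√1) = 1.2840, d = 1/u = 0.7788
Per-period rate: rΔt = 0.12·1 = 0.12, so R = e^0.12 = 1.1275
Risk-neutral probability p = (e^0.12 − 0.7788)/(1.2840 − 0.7788) = 0.3487/0.5052 = 0.6902
Terminal stock prices: S_uu = 206.1, S_ud = 125, S_dd = 75.82
Terminal payoffs (K − S): max(-76.09, 0) = 0, max(5, 0) = 5, max(54.18, 0) = 54.18
Node u (S = 160.5): V_u = e^(−0.12)·[0.6902·0.0000 + 0.3098·5.0000] = 1.3739
Node d (S = 97.35): V_d = e^(−0.12)·[0.6902·5.0000 + 0.3098·54.1837] = 17.9496
Node 0 (S = 125): V_0 = e^(−0.12)·[0.6902·1.3739 + 0.3098·17.9496] = 5.7733

£5.77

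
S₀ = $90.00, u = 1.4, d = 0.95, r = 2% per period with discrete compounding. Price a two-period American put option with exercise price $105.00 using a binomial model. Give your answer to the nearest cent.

$16.30

Risk-neutral probability p = (1 + 0.02 − 0.95)/(1.4 − 0.95) = 0.0700/0.4500 = 0.1556
Terminal stock prices: S_uu = 176.4, S_ud = 119.7, S_dd = 81.22
Terminal payoffs (K − S): max(-71.4, 0) = 0, max(-14.7, 0) = 0, max(23.78, 0) = 23.78
Node u (S = 126): continuation = 1/1.02·[0.1556·0.0000 + 0.8444·0.0000] = 0.0000; exercise value = 0.0000 ≤ continuation, so V_u = 0.0000
Node d (S = 85.5): continuation = 1/1.02·[0.1556·0.0000 + 0.8444·23.7750] = 19.6830; exercise value = 19.5000 ≤ continuation, so V_d = 19.6830
Node 0 (S = 90): continuation = 1/1.02·[0.1556·0.0000 + 0.8444·19.6830] = 16.2953; exercise value = 15.0000 ≤ continuation, so V_0 = 16.2953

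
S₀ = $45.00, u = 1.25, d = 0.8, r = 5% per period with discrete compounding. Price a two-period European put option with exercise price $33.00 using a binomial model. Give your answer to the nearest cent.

Risk-neutral probability p = (1 + 0.05 − 0.8)/(1.25 − 0.8) = 0.2500/0.4500 = 0.5556
Terminal stock prices: S_uu = 70.31, S_ud = 45, S_dd = 28.8
Terminal payoffs (K − S): max(-37.31, 0) = 0, max(-12, 0) = 0, max(4.2, 0) = 4.2
Node u (S = 56.25): V_u = 1/1.05·[0.5556·0.0000 + 0.4444·0.0000] = 0.0000
Node d (S = 36): V_d = 1/1.05·[0.5556·0.0000 + 0.4444·4.2000] = 1.7778
Node 0 (S = 45): V_0 = 1/1.05·[0.5556·0.0000 + 0.4444·1.7778] = 0.7525

$0.75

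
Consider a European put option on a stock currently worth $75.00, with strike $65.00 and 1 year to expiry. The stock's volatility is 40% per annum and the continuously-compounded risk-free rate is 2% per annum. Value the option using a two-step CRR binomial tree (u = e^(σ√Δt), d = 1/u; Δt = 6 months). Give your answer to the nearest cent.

CRR parameters: u = e^(σ√Δt) = e^(0.4·√0.5) = 1.3269, d = 1/u = 0.7536
Per-period rate: rΔt = 0.02·0.5 = 0.01, so R = e^0.01 = 1.0101
Risk-neutral probability p = (e^0.01 − 0.7536)/(1.3269 − 0.7536) = 0.2564/0.5733 = 0.4473
Terminal stock prices: S_uu = 132, S_ud = 75, S_dd = 42.6
Terminal payoffs (K − S): max(-67.05, 0) = 0, max(-10, 0) = 0, max(22.4, 0) = 22.4
Node u (S = 99.52): V_u = e^(−0.01)·[0.4473·0.0000 + 0.5527·0.0000] = 0.0000
Node d (S = 56.52): V_d = e^(−0.01)·[0.4473·0.0000 + 0.5527·22.4022] = 12.2587
Node 0 (S = 75): V_0 = e^(−0.01)·[0.4473·0.0000 + 0.5527·12.2587] = 6.7081

$6.71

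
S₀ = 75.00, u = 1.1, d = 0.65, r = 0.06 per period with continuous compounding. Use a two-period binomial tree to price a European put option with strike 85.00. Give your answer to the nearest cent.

Risk-neutral probability p = (e^0.06 − 0.65)/(1.1 − 0.65) = 0.4118/0.4500 = 0.9152
Terminal stock prices: S_uu = 90.75, S_ud = 53.62, S_dd = 31.69
Terminal payoffs (K − S): max(-5.75, 0) = 0, max(31.38, 0) = 31.38, max(53.31, 0) = 53.31
Node u (S = 82.5): V_u = e^(−0.06)·[0.9152·0.0000 + 0.0848·31.3750] = 2.5059
Node d (S = 48.75): V_d = e^(−0.06)·[0.9152·31.3750 + 0.0848·53.3125] = 31.3000
Node 0 (S = 75): V_0 = e^(−0.06)·[0.9152·2.5059 + 0.0848·31.3000] = 4.6597

4.66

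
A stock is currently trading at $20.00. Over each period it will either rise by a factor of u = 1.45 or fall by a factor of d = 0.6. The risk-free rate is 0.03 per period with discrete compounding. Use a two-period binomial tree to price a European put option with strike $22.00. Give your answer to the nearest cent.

$5.57

Risk-neutral probability p = (1 + 0.03 − 0.6)/(1.45 − 0.6) = 0.4300/0.8500 = 0.5059
Terminal stock prices: S_uu = 42.05, S_ud = 17.4, S_dd = 7.2
Terminal payoffs (K − S): max(-20.05, 0) = 0, max(4.6, 0) = 4.6, max(14.8, 0) = 14.8
Node u (S = 29): V_u = 1/1.03·[0.5059·0.0000 + 0.4941·4.6000] = 2.2067
Node d (S = 12): V_d = 1/1.03·[0.5059·4.6000 + 0.4941·14.8000] = 9.3592
Node 0 (S = 20): V_0 = 1/1.03·[0.5059·2.2067 + 0.4941·9.3592] = 5.5737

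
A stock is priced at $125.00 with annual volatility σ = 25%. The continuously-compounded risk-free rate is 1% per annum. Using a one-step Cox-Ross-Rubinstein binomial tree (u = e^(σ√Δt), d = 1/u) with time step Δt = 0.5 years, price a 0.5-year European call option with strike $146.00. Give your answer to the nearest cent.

CRR parameters: u = e^(σ√Δt) = e^(0.25·√0.5) = 1.1934, d = 1/u = 0.8380
Per-period rate: rΔt = 0.01·0.5 = 0.005, so R = e^0.005 = 1.0050
Risk-neutral probability p = (e^0.005 − 0.8380)/(1.1934 − 0.8380) = 0.1670/0.3554 = 0.4700
Terminal stock prices: S_u = 149.2, S_d = 104.7
Terminal payoffs (S − K): max(3.171, 0) = 3.171, max(-41.25, 0) = 0
Node 0 (S = 125): V_0 = e^(−0.005)·[0.4700·3.1706 + 0.5300·0.0000] = 1.4828

$1.48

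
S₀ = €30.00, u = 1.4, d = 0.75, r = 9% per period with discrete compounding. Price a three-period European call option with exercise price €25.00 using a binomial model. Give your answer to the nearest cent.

€12.11

Risk-neutral probability p = (1 + 0.09 − 0.75)/(1.4 − 0.75) = 0.3400/0.6500 = 0.5231
Terminal stock prices: S_uuu = 82.32, S_uud = 44.1, S_udd = 23.62, S_ddd = 12.66
Terminal payoffs (S − K): max(57.32, 0) = 57.32, max(19.1, 0) = 19.1, max(-1.375, 0) = 0, max(-12.34, 0) = 0
Node uu (S = 58.8): V_uu = 1/1.09·[0.5231·57.3200 + 0.4769·19.1000] = 35.8642
Node ud (S = 31.5): V_ud = 1/1.09·[0.5231·19.1000 + 0.4769·0.0000] = 9.1658
Node dd (S = 16.88): V_dd = 1/1.09·[0.5231·0.0000 + 0.4769·0.0000] = 0.0000
Node u (S = 42): V_u = 1/1.09·[0.5231·35.8642 + 0.4769·9.1658] = 21.2212
Node d (S = 22.5): V_d = 1/1.09·[0.5231·9.1658 + 0.4769·0.0000] = 4.3986
Node 0 (S = 30): V_0 = 1/1.09·[0.5231·21.2212 + 0.4769·4.3986] = 12.1084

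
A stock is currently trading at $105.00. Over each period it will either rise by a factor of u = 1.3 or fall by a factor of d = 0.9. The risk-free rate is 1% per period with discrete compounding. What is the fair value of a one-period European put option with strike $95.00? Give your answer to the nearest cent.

Risk-neutral probability p = (1 + 0.01 − 0.9)/(1.3 − 0.9) = 0.1100/0.4000 = 0.2750
Terminal stock prices: S_u = 136.5, S_d = 94.5
Terminal payoffs (K − S): max(-41.5, 0) = 0, max(0.5, 0) = 0.5
Node 0 (S = 105): V_0 = 1/1.01·[0.2750·0.0000 + 0.7250·0.5000] = 0.3589

$0.36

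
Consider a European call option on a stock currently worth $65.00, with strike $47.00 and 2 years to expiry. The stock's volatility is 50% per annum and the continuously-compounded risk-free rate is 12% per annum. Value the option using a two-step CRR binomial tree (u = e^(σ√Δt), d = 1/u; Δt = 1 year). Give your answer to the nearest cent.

CRR parameters: u = e^(σ√Δt) = e^(0.5·√1) = 1.6487, d = 1/u = 0.6065
Per-period rate: rΔt = 0.12·1 = 0.12, so R = e^0.12 = 1.1275
Risk-neutral probability p = (e^0.12 − 0.6065)/(1.6487 − 0.6065) = 0.5210/1.0422 = 0.4999
Terminal stock prices: S_uu = 176.7, S_ud = 65, S_dd = 23.91
Terminal payoffs (S − K): max(129.7, 0) = 129.7, max(18, 0) = 18, max(-23.09, 0) = 0
Node u (S = 107.2): V_u = e^(−0.12)·[0.4999·129.6883 + 0.5001·18.0000] = 65.4816
Node d (S = 39.42): V_d = e^(−0.12)·[0.4999·18.0000 + 0.5001·0.0000] = 7.9803
Node 0 (S = 65): V_0 = e^(−0.12)·[0.4999·65.4816 + 0.5001·7.9803] = 32.5711

$32.57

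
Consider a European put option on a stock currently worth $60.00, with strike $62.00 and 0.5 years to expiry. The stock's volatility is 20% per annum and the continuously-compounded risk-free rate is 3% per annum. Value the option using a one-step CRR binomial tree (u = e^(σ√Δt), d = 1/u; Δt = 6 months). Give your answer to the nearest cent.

$4.71

CRR parameters: u = e^(σ√Δt) = e^(0.2·√0.5) = 1.1519, d = 1/u = 0.8681
Per-period rate: rΔt = 0.03·0.5 = 0.015, so R = e^0.015 = 1.0151
Risk-neutral probability p = (e^0.015 − 0.8681)/(1.1519 − 0.8681) = 0.1470/0.2838 = 0.5180
Terminal stock prices: S_u = 69.11, S_d = 52.09
Terminal payoffs (K − S): max(-7.115, 0) = 0, max(9.913, 0) = 9.913
Node 0 (S = 60): V_0 = e^(−0.015)·[0.5180·0.0000 + 0.4820·9.9126] = 4.7071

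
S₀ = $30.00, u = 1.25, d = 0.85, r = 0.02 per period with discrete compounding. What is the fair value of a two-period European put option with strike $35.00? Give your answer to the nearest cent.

$5.70

Risk-neutral probability p = (1 + 0.02 − 0.85)/(1.25 − 0.85) = 0.1700/0.4000 = 0.4250
Terminal stock prices: S_uu = 46.88, S_ud = 31.88, S_dd = 21.67
Terminal payoffs (K − S): max(-11.88, 0) = 0, max(3.125, 0) = 3.125, max(13.33, 0) = 13.33
Node u (S = 37.5): V_u = 1/1.02·[0.4250·0.0000 + 0.5750·3.1250] = 1.7616
Node d (S = 25.5): V_d = 1/1.02·[0.4250·3.1250 + 0.5750·13.3250] = 8.8137
Node 0 (S = 30): V_0 = 1/1.02·[0.4250·1.7616 + 0.5750·8.8137] = 5.7025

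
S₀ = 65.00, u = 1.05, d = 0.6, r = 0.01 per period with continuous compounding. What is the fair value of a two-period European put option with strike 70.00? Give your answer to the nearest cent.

Risk-neutral probability p = (e^0.01 − 0.6)/(1.05 − 0.6) = 0.4101/0.4500 = 0.9112
Terminal stock prices: S_uu = 71.66, S_ud = 40.95, S_dd = 23.4
Terminal payoffs (K − S): max(-1.663, 0) = 0, max(29.05, 0) = 29.05, max(46.6, 0) = 46.6
Node u (S = 68.25): V_u = e^(−0.01)·[0.9112·0.0000 + 0.0888·29.0500] = 2.5533
Node d (S = 39): V_d = e^(−0.01)·[0.9112·29.0500 + 0.0888·46.6000] = 30.3035
Node 0 (S = 65): V_0 = e^(−0.01)·[0.9112·2.5533 + 0.0888·30.3035] = 4.9670

4.97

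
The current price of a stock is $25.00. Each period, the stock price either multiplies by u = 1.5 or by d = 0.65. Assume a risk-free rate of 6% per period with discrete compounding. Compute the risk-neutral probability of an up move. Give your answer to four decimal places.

Risk-neutral probability p = (1 + 0.06 − 0.65)/(1.5 − 0.65) = 0.4100/0.8500 = 0.4824

p = 0.4824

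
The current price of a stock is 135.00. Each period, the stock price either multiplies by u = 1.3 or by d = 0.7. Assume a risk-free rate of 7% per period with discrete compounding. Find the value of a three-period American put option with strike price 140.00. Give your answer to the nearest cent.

Risk-neutral probability p = (1 + 0.07 − 0.7)/(1.3 − 0.7) = 0.3700/0.6000 = 0.6167
Terminal stock prices: S_uuu = 296.6, S_uud = 159.7, S_udd = 85.99, S_ddd = 46.3
Terminal payoffs (K − S): max(-156.6, 0) = 0, max(-19.71, 0) = 0, max(54.01, 0) = 54.01, max(93.7, 0) = 93.7
Node uu (S = 228.2): continuation = 1/1.07·[0.6167·0.0000 + 0.3833·0.0000] = 0.0000; exercise value = 0.0000 ≤ continuation, so V_uu = 0.0000
Node ud (S = 122.8): continuation = 1/1.07·[0.6167·0.0000 + 0.3833·54.0050] = 19.3476; exercise value = 17.1500 ≤ continuation, so V_ud = 19.3476
Node dd (S = 66.15): continuation = 1/1.07·[0.6167·54.0050 + 0.3833·93.6950] = 64.6911; exercise value = 73.8500 > continuation, so V_dd = 73.8500 (exercise)
Node u (S = 175.5): continuation = 1/1.07·[0.6167·0.0000 + 0.3833·19.3476] = 6.9314; exercise value = 0.0000 ≤ continuation, so V_u = 6.9314
Node d (S = 94.5): continuation = 1/1.07·[0.6167·19.3476 + 0.3833·73.8500] = 37.6076; exercise value = 45.5000 > continuation, so V_d = 45.5000 (exercise)
Node 0 (S = 135): continuation = 1/1.07·[0.6167·6.9314 + 0.3833·45.5000] = 20.2953; exercise value = 5.0000 ≤ continuation, so V_0 = 20.2953

20.30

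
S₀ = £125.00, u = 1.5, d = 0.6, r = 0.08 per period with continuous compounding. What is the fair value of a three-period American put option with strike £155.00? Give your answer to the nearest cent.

Risk-neutral probability p = (e^0.08 − 0.6)/(1.5 − 0.6) = 0.4833/0.9000 = 0.5370
Terminal stock prices: S_uuu = 421.9, S_uud = 168.8, S_udd = 67.5, S_ddd = 27
Terminal payoffs (K − S): max(-266.9, 0) = 0, max(-13.75, 0) = 0, max(87.5, 0) = 87.5, max(128, 0) = 128
Node uu (S = 281.2): continuation = e^(−0.08)·[0.5370·0.0000 + 0.4630·0.0000] = 0.0000; exercise value = 0.0000 ≤ continuation, so V_uu = 0.0000
Node ud (S = 112.5): continuation = e^(−0.08)·[0.5370·0.0000 + 0.4630·87.5000] = 37.3989; exercise value = 42.5000 > continuation, so V_ud = 42.5000 (exercise)
Node dd (S = 45): continuation = e^(−0.08)·[0.5370·87.5000 + 0.4630·128.0000] = 98.0830; exercise value = 110.0000 > continuation, so V_dd = 110.0000 (exercise)
Node u (S = 187.5): continuation = e^(−0.08)·[0.5370·0.0000 + 0.4630·42.5000] = 18.1652; exercise value = 0.0000 ≤ continuation, so V_u = 18.1652
Node d (S = 75): continuation = e^(−0.08)·[0.5370·42.5000 + 0.4630·110.0000] = 68.0830; exercise value = 80.0000 > continuation, so V_d = 80.0000 (exercise)
Node 0 (S = 125): continuation = e^(−0.08)·[0.5370·18.1652 + 0.4630·80.0000] = 43.1978; exercise value = 30.0000 ≤ continuation, so V_0 = 43.1978

£43.20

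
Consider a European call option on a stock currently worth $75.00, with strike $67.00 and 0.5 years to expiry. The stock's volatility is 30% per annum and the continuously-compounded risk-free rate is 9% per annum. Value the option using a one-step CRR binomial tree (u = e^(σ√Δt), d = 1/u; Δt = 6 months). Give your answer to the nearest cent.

CRR parameters: u = e^(σ√Δt) = e^(0.3·√0.5) = 1.2363, d = 1/u = 0.8089
Per-period rate: rΔt = 0.09·0.5 = 0.045, so R = e^0.045 = 1.0460
Risk-neutral probability p = (e^0.045 − 0.8089)/(1.2363 − 0.8089) = 0.2372/0.4275 = 0.5548
Terminal stock prices: S_u = 92.72, S_d = 60.66
Terminal payoffs (S − K): max(25.72, 0) = 25.72, max(-6.336, 0) = 0
Node 0 (S = 75): V_0 = e^(−0.045)·[0.5548·25.7233 + 0.4452·0.0000] = 13.6444

$13.64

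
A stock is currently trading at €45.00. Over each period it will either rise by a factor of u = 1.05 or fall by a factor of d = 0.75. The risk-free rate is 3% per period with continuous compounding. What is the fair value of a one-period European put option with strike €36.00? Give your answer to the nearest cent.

Risk-neutral probability p = (e^0.03 − 0.75)/(1.05 − 0.75) = 0.2805/0.3000 = 0.9348
Terminal stock prices: S_u = 47.25, S_d = 33.75
Terminal payoffs (K − S): max(-11.25, 0) = 0, max(2.25, 0) = 2.25
Node 0 (S = 45): V_0 = e^(−0.03)·[0.9348·0.0000 + 0.0652·2.2500] = 0.1423

€0.14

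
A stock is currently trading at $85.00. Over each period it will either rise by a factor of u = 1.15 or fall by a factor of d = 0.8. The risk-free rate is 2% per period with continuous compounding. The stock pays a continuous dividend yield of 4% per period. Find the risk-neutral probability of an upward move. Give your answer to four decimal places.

Per-period risk-free factor R = e^0.02 = 1.0202; dividend-adjusted growth = e^(0.02−0.04) = 0.9802.
Risk-neutral probability p = (0.9802 − 0.8)/(1.15 − 0.8) = 0.1802/0.3500 = 0.5149

p = 0.5149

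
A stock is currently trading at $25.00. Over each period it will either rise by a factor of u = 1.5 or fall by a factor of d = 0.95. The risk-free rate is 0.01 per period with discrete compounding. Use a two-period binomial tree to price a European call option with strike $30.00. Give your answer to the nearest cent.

Risk-neutral probability p = (1 + 0.01 − 0.95)/(1.5 − 0.95) = 0.0600/0.5500 = 0.1091
Terminal stock prices: S_uu = 56.25, S_ud = 35.62, S_dd = 22.56
Terminal payoffs (S − K): max(26.25, 0) = 26.25, max(5.625, 0) = 5.625, max(-7.438, 0) = 0
Node u (S = 37.5): V_u = 1/1.01·[0.1091·26.2500 + 0.8909·5.6250] = 7.7970
Node d (S = 23.75): V_d = 1/1.01·[0.1091·5.6250 + 0.8909·0.0000] = 0.6076
Node 0 (S = 25): V_0 = 1/1.01·[0.1091·7.7970 + 0.8909·0.6076] = 1.3781

$1.38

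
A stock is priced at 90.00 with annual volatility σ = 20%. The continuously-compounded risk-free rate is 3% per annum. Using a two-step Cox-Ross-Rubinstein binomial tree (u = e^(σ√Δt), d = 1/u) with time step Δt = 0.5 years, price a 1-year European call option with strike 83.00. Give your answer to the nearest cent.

CRR parameters: u = e^(σ√Δt) = e^(0.2·√0.5) = 1.1519, d = 1/u = 0.8681
Per-period rate: rΔt = 0.03·0.5 = 0.015, so R = e^0.015 = 1.0151
Risk-neutral probability p = (e^0.015 − 0.8681)/(1.1519 − 0.8681) = 0.1470/0.2838 = 0.5180
Terminal stock prices: S_uu = 119.4, S_ud = 90, S_dd = 67.83
Terminal payoffs (S − K): max(36.42, 0) = 36.42, max(7, 0) = 7, max(-15.17, 0) = 0
Node u (S = 103.7): V_u = e^(−0.015)·[0.5180·36.4207 + 0.4820·7.0000] = 21.9076
Node d (S = 78.13): V_d = e^(−0.015)·[0.5180·7.0000 + 0.4820·0.0000] = 3.5717
Node 0 (S = 90): V_0 = e^(−0.015)·[0.5180·21.9076 + 0.4820·3.5717] = 12.8744

12.87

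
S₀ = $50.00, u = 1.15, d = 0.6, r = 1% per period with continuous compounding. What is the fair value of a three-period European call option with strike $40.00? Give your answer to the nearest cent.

$14.50

Risk-neutral probability p = (e^0.01 − 0.6)/(1.15 − 0.6) = 0.4101/0.5500 = 0.7455
Terminal stock prices: S_uuu = 76.04, S_uud = 39.67, S_udd = 20.7, S_ddd = 10.8
Terminal payoffs (S − K): max(36.04, 0) = 36.04, max(-0.325, 0) = 0, max(-19.3, 0) = 0, max(-29.2, 0) = 0
Node uu (S = 66.12): V_uu = e^(−0.01)·[0.7455·36.0437 + 0.2545·0.0000] = 26.6049
Node ud (S = 34.5): V_ud = e^(−0.01)·[0.7455·0.0000 + 0.2545·0.0000] = 0.0000
Node dd (S = 18): V_dd = e^(−0.01)·[0.7455·0.0000 + 0.2545·0.0000] = 0.0000
Node u (S = 57.5): V_u = e^(−0.01)·[0.7455·26.6049 + 0.2545·0.0000] = 19.6378
Node d (S = 30): V_d = e^(−0.01)·[0.7455·0.0000 + 0.2545·0.0000] = 0.0000
Node 0 (S = 50): V_0 = e^(−0.01)·[0.7455·19.6378 + 0.2545·0.0000] = 14.4952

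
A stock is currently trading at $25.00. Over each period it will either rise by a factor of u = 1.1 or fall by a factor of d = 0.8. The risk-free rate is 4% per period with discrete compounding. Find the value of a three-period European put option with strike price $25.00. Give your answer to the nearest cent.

$0.99

Risk-neutral probability p = (1 + 0.04 − 0.8)/(1.1 − 0.8) = 0.2400/0.3000 = 0.8000
Terminal stock prices: S_uuu = 33.28, S_uud = 24.2, S_udd = 17.6, S_ddd = 12.8
Terminal payoffs (K − S): max(-8.275, 0) = 0, max(0.8, 0) = 0.8, max(7.4, 0) = 7.4, max(12.2, 0) = 12.2
Node uu (S = 30.25): V_uu = 1/1.04·[0.8000·0.0000 + 0.2000·0.8000] = 0.1538
Node ud (S = 22): V_ud = 1/1.04·[0.8000·0.8000 + 0.2000·7.4000] = 2.0385
Node dd (S = 16): V_dd = 1/1.04·[0.8000·7.4000 + 0.2000·12.2000] = 8.0385
Node u (S = 27.5): V_u = 1/1.04·[0.8000·0.1538 + 0.2000·2.0385] = 0.5104
Node d (S = 20): V_d = 1/1.04·[0.8000·2.0385 + 0.2000·8.0385] = 3.1139
Node 0 (S = 25): V_0 = 1/1.04·[0.8000·0.5104 + 0.2000·3.1139] = 0.9914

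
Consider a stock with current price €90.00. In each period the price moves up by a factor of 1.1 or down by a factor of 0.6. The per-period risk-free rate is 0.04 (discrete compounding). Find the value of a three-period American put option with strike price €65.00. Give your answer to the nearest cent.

€1.82

Risk-neutral probability p = (1 + 0.04 − 0.6)/(1.1 − 0.6) = 0.4400/0.5000 = 0.8800
Terminal stock prices: S_uuu = 119.8, S_uud = 65.34, S_udd = 35.64, S_ddd = 19.44
Terminal payoffs (K − S): max(-54.79, 0) = 0, max(-0.34, 0) = 0, max(29.36, 0) = 29.36, max(45.56, 0) = 45.56
Node uu (S = 108.9): continuation = 1/1.04·[0.8800·0.0000 + 0.1200·0.0000] = 0.0000; exercise value = 0.0000 ≤ continuation, so V_uu = 0.0000
Node ud (S = 59.4): continuation = 1/1.04·[0.8800·0.0000 + 0.1200·29.3600] = 3.3877; exercise value = 5.6000 > continuation, so V_ud = 5.6000 (exercise)
Node dd (S = 32.4): continuation = 1/1.04·[0.8800·29.3600 + 0.1200·45.5600] = 30.1000; exercise value = 32.6000 > continuation, so V_dd = 32.6000 (exercise)
Node u (S = 99): continuation = 1/1.04·[0.8800·0.0000 + 0.1200·5.6000] = 0.6462; exercise value = 0.0000 ≤ continuation, so V_u = 0.6462
Node d (S = 54): continuation = 1/1.04·[0.8800·5.6000 + 0.1200·32.6000] = 8.5000; exercise value = 11.0000 > continuation, so V_d = 11.0000 (exercise)
Node 0 (S = 90): continuation = 1/1.04·[0.8800·0.6462 + 0.1200·11.0000] = 1.8160; exercise value = 0.0000 ≤ continuation, so V_0 = 1.8160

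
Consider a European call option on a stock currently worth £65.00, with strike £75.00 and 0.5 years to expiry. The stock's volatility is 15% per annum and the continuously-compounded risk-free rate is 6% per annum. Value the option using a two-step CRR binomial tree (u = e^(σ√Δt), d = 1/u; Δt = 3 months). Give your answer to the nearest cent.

CRR parameters: u = e^(σ√Δt) = e^(0.15·√0.25) = 1.0779, d = 1/u = 0.9277
Per-period rate: rΔt = 0.06·0.25 = 0.015, so R = e^0.015 = 1.0151
Risk-neutral probability p = (e^0.015 − 0.9277)/(1.0779 − 0.9277) = 0.0874/0.1501 = 0.5819
Terminal stock prices: S_uu = 75.52, S_ud = 65, S_dd = 55.95
Terminal payoffs (S − K): max(0.5192, 0) = 0.5192, max(-10, 0) = 0, max(-19.05, 0) = 0
Node u (S = 70.06): V_u = e^(−0.015)·[0.5819·0.5192 + 0.4181·0.0000] = 0.2976
Node d (S = 60.3): V_d = e^(−0.015)·[0.5819·0.0000 + 0.4181·0.0000] = 0.0000
Node 0 (S = 65): V_0 = e^(−0.015)·[0.5819·0.2976 + 0.4181·0.0000] = 0.1706

£0.17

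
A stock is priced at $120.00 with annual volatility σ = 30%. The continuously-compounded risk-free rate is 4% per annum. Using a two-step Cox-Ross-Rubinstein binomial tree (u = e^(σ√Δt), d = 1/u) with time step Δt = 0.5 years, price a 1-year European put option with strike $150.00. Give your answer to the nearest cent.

$31.97

CRR parameters: u = e^(σ√Δt) = e^(0.3·√0.5) = 1.2363, d = 1/u = 0.8089
Per-period rate: rΔt = 0.04·0.5 = 0.02, so R = e^0.02 = 1.0202
Risk-neutral probability p = (e^0.02 − 0.8089)/(1.2363 − 0.8089) = 0.2113/0.4275 = 0.4944
Terminal stock prices: S_uu = 183.4, S_ud = 120, S_dd = 78.51
Terminal payoffs (K − S): max(-33.42, 0) = 0, max(30, 0) = 30, max(71.49, 0) = 71.49
Node u (S = 148.4): V_u = e^(−0.02)·[0.4944·0.0000 + 0.5056·30.0000] = 14.8669
Node d (S = 97.06): V_d = e^(−0.02)·[0.4944·30.0000 + 0.5056·71.4899] = 49.9669
Node 0 (S = 120): V_0 = e^(−0.02)·[0.4944·14.8669 + 0.5056·49.9669] = 31.9668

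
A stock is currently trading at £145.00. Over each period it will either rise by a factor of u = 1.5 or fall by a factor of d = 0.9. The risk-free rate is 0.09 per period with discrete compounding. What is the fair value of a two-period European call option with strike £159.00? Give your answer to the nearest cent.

£27.50

Risk-neutral probability p = (1 + 0.09 − 0.9)/(1.5 − 0.9) = 0.1900/0.6000 = 0.3167
Terminal stock prices: S_uu = 326.2, S_ud = 195.8, S_dd = 117.5
Terminal payoffs (S − K): max(167.2, 0) = 167.2, max(36.75, 0) = 36.75, max(-41.55, 0) = 0
Node u (S = 217.5): V_u = 1/1.09·[0.3167·167.2500 + 0.6833·36.7500] = 71.6284
Node d (S = 130.5): V_d = 1/1.09·[0.3167·36.7500 + 0.6833·0.0000] = 10.6766
Node 0 (S = 145): V_0 = 1/1.09·[0.3167·71.6284 + 0.6833·10.6766] = 27.5028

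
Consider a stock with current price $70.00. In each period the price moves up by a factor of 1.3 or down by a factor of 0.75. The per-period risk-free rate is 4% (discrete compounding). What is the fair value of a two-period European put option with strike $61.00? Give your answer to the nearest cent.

$4.47

Risk-neutral probability p = (1 + 0.04 − 0.75)/(1.3 − 0.75) = 0.2900/0.5500 = 0.5273
Terminal stock prices: S_uu = 118.3, S_ud = 68.25, S_dd = 39.38
Terminal payoffs (K − S): max(-57.3, 0) = 0, max(-7.25, 0) = 0, max(21.62, 0) = 21.62
Node u (S = 91): V_u = 1/1.04·[0.5273·0.0000 + 0.4727·0.0000] = 0.0000
Node d (S = 52.5): V_d = 1/1.04·[0.5273·0.0000 + 0.4727·21.6250] = 9.8295
Node 0 (S = 70): V_0 = 1/1.04·[0.5273·0.0000 + 0.4727·9.8295] = 4.4680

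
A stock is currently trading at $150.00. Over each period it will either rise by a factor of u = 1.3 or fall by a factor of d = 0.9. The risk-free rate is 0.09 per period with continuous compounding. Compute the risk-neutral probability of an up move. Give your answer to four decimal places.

Risk-neutral probability p = (e^0.09 − 0.9)/(1.3 − 0.9) = 0.1942/0.4000 = 0.4854

p = 0.4854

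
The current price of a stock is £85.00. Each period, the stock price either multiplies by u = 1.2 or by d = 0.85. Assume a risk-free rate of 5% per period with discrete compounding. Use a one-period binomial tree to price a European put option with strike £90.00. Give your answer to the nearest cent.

£7.24

Risk-neutral probability p = (1 + 0.05 − 0.85)/(1.2 − 0.85) = 0.2000/0.3500 = 0.5714
Terminal stock prices: S_u = 102, S_d = 72.25
Terminal payoffs (K − S): max(-12, 0) = 0, max(17.75, 0) = 17.75
Node 0 (S = 85): V_0 = 1/1.05·[0.5714·0.0000 + 0.4286·17.7500] = 7.2449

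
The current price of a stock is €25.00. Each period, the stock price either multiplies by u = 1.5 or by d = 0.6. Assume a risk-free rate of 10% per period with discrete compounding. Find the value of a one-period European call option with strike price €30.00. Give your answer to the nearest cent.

Risk-neutral probability p = (1 + 0.1 − 0.6)/(1.5 − 0.6) = 0.5000/0.9000 = 0.5556
Terminal stock prices: S_u = 37.5, S_d = 15
Terminal payoffs (S − K): max(7.5, 0) = 7.5, max(-15, 0) = 0
Node 0 (S = 25): V_0 = 1/1.1·[0.5556·7.5000 + 0.4444·0.0000] = 3.7879

€3.79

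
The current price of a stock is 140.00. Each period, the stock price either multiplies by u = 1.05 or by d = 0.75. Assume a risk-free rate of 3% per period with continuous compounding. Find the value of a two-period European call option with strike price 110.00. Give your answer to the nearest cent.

36.53

Risk-neutral probability p = (e^0.03 − 0.75)/(1.05 − 0.75) = 0.2805/0.3000 = 0.9348
Terminal stock prices: S_uu = 154.3, S_ud = 110.2, S_dd = 78.75
Terminal payoffs (S − K): max(44.35, 0) = 44.35, max(0.25, 0) = 0.25, max(-31.25, 0) = 0
Node u (S = 147): V_u = e^(−0.03)·[0.9348·44.3500 + 0.0652·0.2500] = 40.2510
Node d (S = 105): V_d = e^(−0.03)·[0.9348·0.2500 + 0.0652·0.0000] = 0.2268
Node 0 (S = 140): V_0 = e^(−0.03)·[0.9348·40.2510 + 0.0652·0.2268] = 36.5308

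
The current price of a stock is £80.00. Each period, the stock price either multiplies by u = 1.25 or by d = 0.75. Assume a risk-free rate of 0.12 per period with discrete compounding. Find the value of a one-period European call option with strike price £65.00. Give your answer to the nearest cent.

£23.13

Risk-neutral probability p = (1 + 0.12 − 0.75)/(1.25 − 0.75) = 0.3700/0.5000 = 0.7400
Terminal stock prices: S_u = 100, S_d = 60
Terminal payoffs (S − K): max(35, 0) = 35, max(-5, 0) = 0
Node 0 (S = 80): V_0 = 1/1.12·[0.7400·35.0000 + 0.2600·0.0000] = 23.1250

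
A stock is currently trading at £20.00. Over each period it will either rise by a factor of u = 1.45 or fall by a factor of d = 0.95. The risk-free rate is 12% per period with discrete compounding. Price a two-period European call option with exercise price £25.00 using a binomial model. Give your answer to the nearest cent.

£2.48

Risk-neutral probability p = (1 + 0.12 − 0.95)/(1.45 − 0.95) = 0.1700/0.5000 = 0.3400
Terminal stock prices: S_uu = 42.05, S_ud = 27.55, S_dd = 18.05
Terminal payoffs (S − K): max(17.05, 0) = 17.05, max(2.55, 0) = 2.55, max(-6.95, 0) = 0
Node u (S = 29): V_u = 1/1.12·[0.3400·17.0500 + 0.6600·2.5500] = 6.6786
Node d (S = 19): V_d = 1/1.12·[0.3400·2.5500 + 0.6600·0.0000] = 0.7741
Node 0 (S = 20): V_0 = 1/1.12·[0.3400·6.6786 + 0.6600·0.7741] = 2.4836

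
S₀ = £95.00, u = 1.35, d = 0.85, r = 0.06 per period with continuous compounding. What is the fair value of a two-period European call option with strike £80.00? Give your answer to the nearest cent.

£27.39

Risk-neutral probability p = (e^0.06 − 0.85)/(1.35 − 0.85) = 0.2118/0.5000 = 0.4237
Terminal stock prices: S_uu = 173.1, S_ud = 109, S_dd = 68.64
Terminal payoffs (S − K): max(93.14, 0) = 93.14, max(29.01, 0) = 29.01, max(-11.36, 0) = 0
Node u (S = 128.2): V_u = e^(−0.06)·[0.4237·93.1375 + 0.5763·29.0125] = 52.9088
Node d (S = 80.75): V_d = e^(−0.06)·[0.4237·29.0125 + 0.5763·0.0000] = 11.5760
Node 0 (S = 95): V_0 = e^(−0.06)·[0.4237·52.9088 + 0.5763·11.5760] = 27.3937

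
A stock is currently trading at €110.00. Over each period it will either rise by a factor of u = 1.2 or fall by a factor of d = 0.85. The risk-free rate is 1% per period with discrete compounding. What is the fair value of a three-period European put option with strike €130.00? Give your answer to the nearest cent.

Risk-neutral probability p = (1 + 0.01 − 0.85)/(1.2 − 0.85) = 0.1600/0.3500 = 0.4571
Terminal stock prices: S_uuu = 190.1, S_uud = 134.6, S_udd = 95.37, S_ddd = 67.55
Terminal payoffs (K − S): max(-60.08, 0) = 0, max(-4.64, 0) = 0, max(34.63, 0) = 34.63, max(62.45, 0) = 62.45
Node uu (S = 158.4): V_uu = 1/1.01·[0.4571·0.0000 + 0.5429·0.0000] = 0.0000
Node ud (S = 112.2): V_ud = 1/1.01·[0.4571·0.0000 + 0.5429·34.6300] = 18.6130
Node dd (S = 79.47): V_dd = 1/1.01·[0.4571·34.6300 + 0.5429·62.4463] = 49.2379
Node u (S = 132): V_u = 1/1.01·[0.4571·0.0000 + 0.5429·18.6130] = 10.0042
Node d (S = 93.5): V_d = 1/1.01·[0.4571·18.6130 + 0.5429·49.2379] = 34.8890
Node 0 (S = 110): V_0 = 1/1.01·[0.4571·10.0042 + 0.5429·34.8890] = 23.2803

€23.28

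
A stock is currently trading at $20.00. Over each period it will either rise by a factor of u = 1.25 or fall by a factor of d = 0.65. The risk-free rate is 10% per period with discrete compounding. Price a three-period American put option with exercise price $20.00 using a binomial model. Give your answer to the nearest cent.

$2.17

Risk-neutral probability p = (1 + 0.1 − 0.65)/(1.25 − 0.65) = 0.4500/0.6000 = 0.7500
Terminal stock prices: S_uuu = 39.06, S_uud = 20.31, S_udd = 10.56, S_ddd = 5.492
Terminal payoffs (K − S): max(-19.06, 0) = 0, max(-0.3125, 0) = 0, max(9.437, 0) = 9.437, max(14.51, 0) = 14.51
Node uu (S = 31.25): continuation = 1/1.1·[0.7500·0.0000 + 0.2500·0.0000] = 0.0000; exercise value = 0.0000 ≤ continuation, so V_uu = 0.0000
Node ud (S = 16.25): continuation = 1/1.1·[0.7500·0.0000 + 0.2500·9.4375] = 2.1449; exercise value = 3.7500 > continuation, so V_ud = 3.7500 (exercise)
Node dd (S = 8.45): continuation = 1/1.1·[0.7500·9.4375 + 0.2500·14.5075] = 9.7318; exercise value = 11.5500 > continuation, so V_dd = 11.5500 (exercise)
Node u (S = 25): continuation = 1/1.1·[0.7500·0.0000 + 0.2500·3.7500] = 0.8523; exercise value = 0.0000 ≤ continuation, so V_u = 0.8523
Node d (S = 13): continuation = 1/1.1·[0.7500·3.7500 + 0.2500·11.5500] = 5.1818; exercise value = 7.0000 > continuation, so V_d = 7.0000 (exercise)
Node 0 (S = 20): continuation = 1/1.1·[0.7500·0.8523 + 0.2500·7.0000] = 2.1720; exercise value = 0.0000 ≤ continuation, so V_0 = 2.1720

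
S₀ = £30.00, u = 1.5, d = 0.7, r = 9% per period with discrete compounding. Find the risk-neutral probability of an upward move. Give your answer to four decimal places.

p = 0.4875

Risk-neutral probability p = (1 + 0.09 − 0.7)/(1.5 − 0.7) = 0.3900/0.8000 = 0.4875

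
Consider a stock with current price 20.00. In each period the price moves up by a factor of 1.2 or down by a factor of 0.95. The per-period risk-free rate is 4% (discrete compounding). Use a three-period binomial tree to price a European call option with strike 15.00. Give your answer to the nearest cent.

6.67

Risk-neutral probability p = (1 + 0.04 − 0.95)/(1.2 − 0.95) = 0.0900/0.2500 = 0.3600
Terminal stock prices: S_uuu = 34.56, S_uud = 27.36, S_udd = 21.66, S_ddd = 17.15
Terminal payoffs (S − K): max(19.56, 0) = 19.56, max(12.36, 0) = 12.36, max(6.66, 0) = 6.66, max(2.147, 0) = 2.147
Node uu (S = 28.8): V_uu = 1/1.04·[0.3600·19.5600 + 0.6400·12.3600] = 14.3769
Node ud (S = 22.8): V_ud = 1/1.04·[0.3600·12.3600 + 0.6400·6.6600] = 8.3769
Node dd (S = 18.05): V_dd = 1/1.04·[0.3600·6.6600 + 0.6400·2.1475] = 3.6269
Node u (S = 24): V_u = 1/1.04·[0.3600·14.3769 + 0.6400·8.3769] = 10.1317
Node d (S = 19): V_d = 1/1.04·[0.3600·8.3769 + 0.6400·3.6269] = 5.1317
Node 0 (S = 20): V_0 = 1/1.04·[0.3600·10.1317 + 0.6400·5.1317] = 6.6651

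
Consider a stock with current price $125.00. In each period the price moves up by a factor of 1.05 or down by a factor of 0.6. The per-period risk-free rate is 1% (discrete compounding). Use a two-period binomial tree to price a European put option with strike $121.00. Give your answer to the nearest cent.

Risk-neutral probability p = (1 + 0.01 − 0.6)/(1.05 − 0.6) = 0.4100/0.4500 = 0.9111
Terminal stock prices: S_uu = 137.8, S_ud = 78.75, S_dd = 45
Terminal payoffs (K − S): max(-16.81, 0) = 0, max(42.25, 0) = 42.25, max(76, 0) = 76
Node u (S = 131.2): V_u = 1/1.01·[0.9111·0.0000 + 0.0889·42.2500] = 3.7184
Node d (S = 75): V_d = 1/1.01·[0.9111·42.2500 + 0.0889·76.0000] = 44.8020
Node 0 (S = 125): V_0 = 1/1.01·[0.9111·3.7184 + 0.0889·44.8020] = 7.2973

$7.30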